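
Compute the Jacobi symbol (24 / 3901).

Pull out 2^3: since 3901 ≡ 5 (mod 8), (2/3901) = -1, so (2/3901)^3 = -1.
Reciprocity: 3 ≡ 3 and 3901 ≡ 1 (mod 4), so (3/3901) = +(3901/3).
Reduce top mod 3: now compute (1/3).
Reached (1/3) = 1. Collecting the sign flips along the way, the symbol is -1.

-1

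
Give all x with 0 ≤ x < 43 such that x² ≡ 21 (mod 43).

8, 35

Since 43 ≡ 3 (mod 4), a square root of 21 is 21^((43+1)/4) = 21^11 mod 43.
Repeated squaring: 21^2≡11, 21^4≡35, 21^8≡21 (mod 43).
21^11 = 21^(8+2+1) ≡ 35 (mod 43).
Check: 35² = 1225 ≡ 21 (mod 43). The two roots are 8 and 35.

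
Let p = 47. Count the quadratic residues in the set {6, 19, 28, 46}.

2

(6/47) = +1 → QR.
(19/47) = -1 → non-residue.
(28/47) = +1 → QR.
(46/47) = -1 → non-residue.
Total quadratic residues among the 4: 2.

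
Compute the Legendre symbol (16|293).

1

Pull out 2^4: since 293 ≡ 5 (mod 8), (2/293) = -1, so (2/293)^4 = +1.
Reached (1/293) = 1. Collecting the sign flips along the way, the symbol is +1.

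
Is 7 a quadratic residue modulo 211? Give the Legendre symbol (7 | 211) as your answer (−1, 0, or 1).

Euler's criterion: (7/211) ≡ 7^105 (mod 211).
7^2 ≡ 49 (mod 211)
7^4 ≡ 80 (mod 211)
7^8 ≡ 70 (mod 211)
7^16 ≡ 47 (mod 211)
7^32 ≡ 99 (mod 211)
7^64 ≡ 95 (mod 211)
7^105 = 7^(64+32+8+1) ≡ 210 (mod 211).
Result is 210 ≡ −1, so (7/211) = −1.

-1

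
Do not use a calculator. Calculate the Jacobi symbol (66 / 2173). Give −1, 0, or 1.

Pull out 2: since 2173 ≡ 5 (mod 8), (2/2173) = -1.
Reciprocity: 33 ≡ 1 and 2173 ≡ 1 (mod 4), so (33/2173) = +(2173/33).
Reduce top mod 33: now compute (28/33).
Pull out 2^2: since 33 ≡ 1 (mod 8), (2/33) = +1, so (2/33)^2 = +1.
Reciprocity: 7 ≡ 3 and 33 ≡ 1 (mod 4), so (7/33) = +(33/7).
Reduce top mod 7: now compute (5/7).
Reciprocity: 5 ≡ 1 and 7 ≡ 3 (mod 4), so (5/7) = +(7/5).
Reduce top mod 5: now compute (2/5).
Pull out 2: since 5 ≡ 5 (mod 8), (2/5) = -1.
Reached (1/5) = 1. Collecting the sign flips along the way, the symbol is +1.

1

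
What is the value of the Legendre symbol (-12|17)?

-1

First reduce: -12 ≡ 5 (mod 17).
Reciprocity: 5 ≡ 1 and 17 ≡ 1 (mod 4), so (5/17) = +(17/5).
Reduce top mod 5: now compute (2/5).
Pull out 2: since 5 ≡ 5 (mod 8), (2/5) = -1.
Reached (1/5) = 1. Collecting the sign flips along the way, the symbol is -1.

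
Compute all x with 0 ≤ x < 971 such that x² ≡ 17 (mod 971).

Since 971 ≡ 3 (mod 4), a square root of 17 is 17^((971+1)/4) = 17^243 mod 971.
Repeated squaring: 17^2≡289, 17^4≡15, 17^8≡225, 17^16≡133, 17^32≡211, 17^64≡826, 17^128≡634 (mod 971).
17^243 = 17^(128+64+32+16+2+1) ≡ 677 (mod 971).
Check: 677² = 458329 ≡ 17 (mod 971). The two roots are 294 and 677.

294, 677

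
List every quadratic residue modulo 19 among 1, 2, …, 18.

1,4,5,6,7,9,11,16,17

Square k = 1,…,9 (k and 19−k give the same square):
1²=1, 2²=4, 3²=9, 4²=16, 5²≡6, 6²≡17, 7²≡11, 8²≡7, 9²≡5 (mod 19).
So the quadratic residues mod 19 are {1, 4, 5, 6, 7, 9, 11, 16, 17}.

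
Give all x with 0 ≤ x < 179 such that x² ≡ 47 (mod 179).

Since 179 ≡ 3 (mod 4), a square root of 47 is 47^((179+1)/4) = 47^45 mod 179.
Repeated squaring: 47^2≡61, 47^4≡141, 47^8≡12, 47^16≡144, 47^32≡151 (mod 179).
47^45 = 47^(32+8+4+1) ≡ 88 (mod 179).
Check: 88² = 7744 ≡ 47 (mod 179). The two roots are 88 and 91.

88, 91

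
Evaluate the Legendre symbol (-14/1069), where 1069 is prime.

Euler's criterion: (-14/1069) ≡ 1055^534 (mod 1069).
1055^2 ≡ 196 (mod 1069)
1055^4 ≡ 1001 (mod 1069)
1055^8 ≡ 348 (mod 1069)
1055^16 ≡ 307 (mod 1069)
1055^32 ≡ 177 (mod 1069)
1055^64 ≡ 328 (mod 1069)
1055^128 ≡ 684 (mod 1069)
1055^256 ≡ 703 (mod 1069)
1055^512 ≡ 331 (mod 1069)
1055^534 = 1055^(512+16+4+2) ≡ 1 (mod 1069).
Result is 1, so (-14/1069) = 1.

1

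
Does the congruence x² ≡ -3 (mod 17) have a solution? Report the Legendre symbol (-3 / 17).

First reduce: -3 ≡ 14 (mod 17).
Pull out 2: since 17 ≡ 1 (mod 8), (2/17) = +1.
Reciprocity: 7 ≡ 3 and 17 ≡ 1 (mod 4), so (7/17) = +(17/7).
Reduce top mod 7: now compute (3/7).
Reciprocity: 3 ≡ 3 and 7 ≡ 3 (mod 4), so (3/7) = −(7/3).
Reduce top mod 3: now compute (1/3).
Reached (1/3) = 1. Collecting the sign flips along the way, the symbol is -1.

-1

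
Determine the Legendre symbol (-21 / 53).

-1

Euler's criterion: (-21/53) ≡ 32^26 (mod 53).
32^2 ≡ 17 (mod 53)
32^4 ≡ 24 (mod 53)
32^8 ≡ 46 (mod 53)
32^16 ≡ 49 (mod 53)
32^26 = 32^(16+8+2) ≡ 52 (mod 53).
Result is 52 ≡ −1, so (-21/53) = −1.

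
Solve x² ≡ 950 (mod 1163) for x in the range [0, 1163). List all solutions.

293, 870

Since 1163 ≡ 3 (mod 4), a square root of 950 is 950^((1163+1)/4) = 950^291 mod 1163.
Repeated squaring: 950^2≡12, 950^4≡144, 950^8≡965, 950^16≡825, 950^32≡270, 950^64≡794, 950^128≡90, 950^256≡1122 (mod 1163).
950^291 = 950^(256+32+2+1) ≡ 293 (mod 1163).
Check: 293² = 85849 ≡ 950 (mod 1163). The two roots are 293 and 870.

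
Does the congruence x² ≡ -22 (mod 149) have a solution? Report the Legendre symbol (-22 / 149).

1

First reduce: -22 ≡ 127 (mod 149).
Reciprocity: 127 ≡ 3 and 149 ≡ 1 (mod 4), so (127/149) = +(149/127).
Reduce top mod 127: now compute (22/127).
Pull out 2: since 127 ≡ 7 (mod 8), (2/127) = +1.
Reciprocity: 11 ≡ 3 and 127 ≡ 3 (mod 4), so (11/127) = −(127/11).
Reduce top mod 11: now compute (6/11).
Pull out 2: since 11 ≡ 3 (mod 8), (2/11) = -1.
Reciprocity: 3 ≡ 3 and 11 ≡ 3 (mod 4), so (3/11) = −(11/3).
Reduce top mod 3: now compute (2/3).
Pull out 2: since 3 ≡ 3 (mod 8), (2/3) = -1.
Reached (1/3) = 1. Collecting the sign flips along the way, the symbol is +1.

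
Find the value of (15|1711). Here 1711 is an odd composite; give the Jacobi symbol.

-1

Reciprocity: 15 ≡ 3 and 1711 ≡ 3 (mod 4), so (15/1711) = −(1711/15).
Reduce top mod 15: now compute (1/15).
Reached (1/15) = 1. Collecting the sign flips along the way, the symbol is -1.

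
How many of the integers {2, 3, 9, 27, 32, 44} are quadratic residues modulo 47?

5

(2/47) = +1 → QR.
(3/47) = +1 → QR.
(9/47) = +1 → QR.
(27/47) = +1 → QR.
(32/47) = +1 → QR.
(44/47) = -1 → non-residue.
Total quadratic residues among the 6: 5.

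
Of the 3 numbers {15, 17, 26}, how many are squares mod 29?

0

(15/29) = -1 → non-residue.
(17/29) = -1 → non-residue.
(26/29) = -1 → non-residue.
Total quadratic residues among the 3: 0.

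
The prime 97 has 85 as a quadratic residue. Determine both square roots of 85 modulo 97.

97 ≡ 1 (mod 4), so we find a root by search.
Trying successive values, 45² = 2025 ≡ 85 (mod 97). The other root is 97 − 45 = 52.

45, 52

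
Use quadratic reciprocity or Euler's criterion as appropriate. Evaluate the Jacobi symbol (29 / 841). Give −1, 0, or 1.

0

Reciprocity: 29 ≡ 1 and 841 ≡ 1 (mod 4), so (29/841) = +(841/29).
Reduce top mod 29: now compute (0/29).
Top reduces to 0: gcd > 1, so the symbol is 0.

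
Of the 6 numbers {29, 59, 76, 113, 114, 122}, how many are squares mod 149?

4

(29/149) = +1 → QR.
(59/149) = -1 → non-residue.
(76/149) = +1 → QR.
(113/149) = +1 → QR.
(114/149) = +1 → QR.
(122/149) = -1 → non-residue.
Total quadratic residues among the 6: 4.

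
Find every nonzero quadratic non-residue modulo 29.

Square k = 1,…,14 (k and 29−k give the same square):
1²=1, 2²=4, 3²=9, 4²=16, 5²=25, 6²≡7, 7²≡20, 8²≡6, 9²≡23, 10²≡13, 11²≡5, 12²≡28, 13²≡24, 14²≡22 (mod 29).
The residues are {1, 4, 5, 6, 7, 9, 13, 16, 20, 22, 23, 24, 25, 28}; the non-residues are the remaining 14 nonzero classes.

2 3 8 10 11 12 14 15 17 18 19 21 26 27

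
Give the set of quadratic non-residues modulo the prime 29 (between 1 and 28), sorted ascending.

Square k = 1,…,14 (k and 29−k give the same square):
1²=1, 2²=4, 3²=9, 4²=16, 5²=25, 6²≡7, 7²≡20, 8²≡6, 9²≡23, 10²≡13, 11²≡5, 12²≡28, 13²≡24, 14²≡22 (mod 29).
The residues are {1, 4, 5, 6, 7, 9, 13, 16, 20, 22, 23, 24, 25, 28}; the non-residues are the remaining 14 nonzero classes.

2 3 8 10 11 12 14 15 17 18 19 21 26 27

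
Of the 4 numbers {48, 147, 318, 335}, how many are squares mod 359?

(48/359) = +1 → QR.
(147/359) = +1 → QR.
(318/359) = -1 → non-residue.
(335/359) = -1 → non-residue.
Total quadratic residues among the 4: 2.

2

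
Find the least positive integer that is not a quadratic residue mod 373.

2

(2/373) = −1, so 2 is the smallest positive non-residue mod 373.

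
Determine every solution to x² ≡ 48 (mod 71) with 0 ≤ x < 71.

Since 71 ≡ 3 (mod 4), a square root of 48 is 48^((71+1)/4) = 48^18 mod 71.
Repeated squaring: 48^2≡32, 48^4≡30, 48^8≡48, 48^16≡32 (mod 71).
48^18 = 48^(16+2) ≡ 30 (mod 71).
Check: 30² = 900 ≡ 48 (mod 71). The two roots are 30 and 41.

30, 41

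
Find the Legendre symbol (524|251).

1

First reduce: 524 ≡ 22 (mod 251).
Pull out 2: since 251 ≡ 3 (mod 8), (2/251) = -1.
Reciprocity: 11 ≡ 3 and 251 ≡ 3 (mod 4), so (11/251) = −(251/11).
Reduce top mod 11: now compute (9/11).
Reciprocity: 9 ≡ 1 and 11 ≡ 3 (mod 4), so (9/11) = +(11/9).
Reduce top mod 9: now compute (2/9).
Pull out 2: since 9 ≡ 1 (mod 8), (2/9) = +1.
Reached (1/9) = 1. Collecting the sign flips along the way, the symbol is +1.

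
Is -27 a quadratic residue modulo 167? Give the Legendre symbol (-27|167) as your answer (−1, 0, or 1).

-1

Euler's criterion: (-27/167) ≡ 140^83 (mod 167).
140^2 ≡ 61 (mod 167)
140^4 ≡ 47 (mod 167)
140^8 ≡ 38 (mod 167)
140^16 ≡ 108 (mod 167)
140^32 ≡ 141 (mod 167)
140^64 ≡ 8 (mod 167)
140^83 = 140^(64+16+2+1) ≡ 166 (mod 167).
Result is 166 ≡ −1, so (-27/167) = −1.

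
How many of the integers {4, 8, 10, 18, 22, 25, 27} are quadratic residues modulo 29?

(4/29) = +1 → QR.
(8/29) = -1 → non-residue.
(10/29) = -1 → non-residue.
(18/29) = -1 → non-residue.
(22/29) = +1 → QR.
(25/29) = +1 → QR.
(27/29) = -1 → non-residue.
Total quadratic residues among the 7: 3.

3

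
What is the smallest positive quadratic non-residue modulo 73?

(2/73) = +1, so 2 is a residue.
(3/73) = +1, so 3 is a residue.
(4/73) = +1, so 4 is a residue.
(5/73) = −1, so 5 is the smallest positive non-residue mod 73.

5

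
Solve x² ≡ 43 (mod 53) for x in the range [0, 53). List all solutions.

19, 34

53 ≡ 1 (mod 4), so we find a root by search.
Trying successive values, 19² = 361 ≡ 43 (mod 53). The other root is 53 − 19 = 34.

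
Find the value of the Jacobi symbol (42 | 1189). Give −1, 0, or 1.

1

Pull out 2: since 1189 ≡ 5 (mod 8), (2/1189) = -1.
Reciprocity: 21 ≡ 1 and 1189 ≡ 1 (mod 4), so (21/1189) = +(1189/21).
Reduce top mod 21: now compute (13/21).
Reciprocity: 13 ≡ 1 and 21 ≡ 1 (mod 4), so (13/21) = +(21/13).
Reduce top mod 13: now compute (8/13).
Pull out 2^3: since 13 ≡ 5 (mod 8), (2/13) = -1, so (2/13)^3 = -1.
Reached (1/13) = 1. Collecting the sign flips along the way, the symbol is +1.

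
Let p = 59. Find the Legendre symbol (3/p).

1

Reciprocity: 3 ≡ 3 and 59 ≡ 3 (mod 4), so (3/59) = −(59/3).
Reduce top mod 3: now compute (2/3).
Pull out 2: since 3 ≡ 3 (mod 8), (2/3) = -1.
Reached (1/3) = 1. Collecting the sign flips along the way, the symbol is +1.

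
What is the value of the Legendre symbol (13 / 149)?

-1

Euler's criterion: (13/149) ≡ 13^74 (mod 149).
13^2 ≡ 20 (mod 149)
13^4 ≡ 102 (mod 149)
13^8 ≡ 123 (mod 149)
13^16 ≡ 80 (mod 149)
13^32 ≡ 142 (mod 149)
13^64 ≡ 49 (mod 149)
13^74 = 13^(64+8+2) ≡ 148 (mod 149).
Result is 148 ≡ −1, so (13/149) = −1.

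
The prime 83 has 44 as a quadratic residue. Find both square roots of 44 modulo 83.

Since 83 ≡ 3 (mod 4), a square root of 44 is 44^((83+1)/4) = 44^21 mod 83.
Repeated squaring: 44^2≡27, 44^4≡65, 44^8≡75, 44^16≡64 (mod 83).
44^21 = 44^(16+4+1) ≡ 25 (mod 83).
Check: 25² = 625 ≡ 44 (mod 83). The two roots are 25 and 58.

25, 58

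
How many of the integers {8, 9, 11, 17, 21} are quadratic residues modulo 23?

(8/23) = +1 → QR.
(9/23) = +1 → QR.
(11/23) = -1 → non-residue.
(17/23) = -1 → non-residue.
(21/23) = -1 → non-residue.
Total quadratic residues among the 5: 2.

2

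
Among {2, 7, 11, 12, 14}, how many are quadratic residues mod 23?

2

(2/23) = +1 → QR.
(7/23) = -1 → non-residue.
(11/23) = -1 → non-residue.
(12/23) = +1 → QR.
(14/23) = -1 → non-residue.
Total quadratic residues among the 5: 2.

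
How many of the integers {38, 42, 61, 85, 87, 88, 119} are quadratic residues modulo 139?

2

(38/139) = +1 → QR.
(42/139) = +1 → QR.
(61/139) = -1 → non-residue.
(85/139) = -1 → non-residue.
(87/139) = -1 → non-residue.
(88/139) = -1 → non-residue.
(119/139) = -1 → non-residue.
Total quadratic residues among the 7: 2.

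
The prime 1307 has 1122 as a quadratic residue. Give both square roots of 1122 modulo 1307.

Since 1307 ≡ 3 (mod 4), a square root of 1122 is 1122^((1307+1)/4) = 1122^327 mod 1307.
Repeated squaring: 1122^2≡243, 1122^4≡234, 1122^8≡1169, 1122^16≡746, 1122^32≡1041, 1122^64≡178, 1122^128≡316, 1122^256≡524 (mod 1307).
1122^327 = 1122^(256+64+4+2+1) ≡ 319 (mod 1307).
Check: 319² = 101761 ≡ 1122 (mod 1307). The two roots are 319 and 988.

319, 988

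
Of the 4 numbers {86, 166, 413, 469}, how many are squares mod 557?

2

(86/557) = -1 → non-residue.
(166/557) = -1 → non-residue.
(413/557) = +1 → QR.
(469/557) = +1 → QR.
Total quadratic residues among the 4: 2.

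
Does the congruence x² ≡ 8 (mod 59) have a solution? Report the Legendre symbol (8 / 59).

Pull out 2^3: since 59 ≡ 3 (mod 8), (2/59) = -1, so (2/59)^3 = -1.
Reached (1/59) = 1. Collecting the sign flips along the way, the symbol is -1.

-1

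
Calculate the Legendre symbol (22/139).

-1

Pull out 2: since 139 ≡ 3 (mod 8), (2/139) = -1.
Reciprocity: 11 ≡ 3 and 139 ≡ 3 (mod 4), so (11/139) = −(139/11).
Reduce top mod 11: now compute (7/11).
Reciprocity: 7 ≡ 3 and 11 ≡ 3 (mod 4), so (7/11) = −(11/7).
Reduce top mod 7: now compute (4/7).
Pull out 2^2: since 7 ≡ 7 (mod 8), (2/7) = +1, so (2/7)^2 = +1.
Reached (1/7) = 1. Collecting the sign flips along the way, the symbol is -1.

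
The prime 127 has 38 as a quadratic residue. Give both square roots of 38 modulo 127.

61, 66

Since 127 ≡ 3 (mod 4), a square root of 38 is 38^((127+1)/4) = 38^32 mod 127.
Repeated squaring: 38^2≡47, 38^4≡50, 38^8≡87, 38^16≡76, 38^32≡61 (mod 127).
38^32 = 38^(32) ≡ 61 (mod 127).
Check: 61² = 3721 ≡ 38 (mod 127). The two roots are 61 and 66.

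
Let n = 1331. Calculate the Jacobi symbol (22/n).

0

Pull out 2: since 1331 ≡ 3 (mod 8), (2/1331) = -1.
Reciprocity: 11 ≡ 3 and 1331 ≡ 3 (mod 4), so (11/1331) = −(1331/11).
Reduce top mod 11: now compute (0/11).
Top reduces to 0: gcd > 1, so the symbol is 0.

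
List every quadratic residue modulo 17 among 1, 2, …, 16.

Square k = 1,…,8 (k and 17−k give the same square):
1²=1, 2²=4, 3²=9, 4²=16, 5²≡8, 6²≡2, 7²≡15, 8²≡13 (mod 17).
So the quadratic residues mod 17 are {1, 2, 4, 8, 9, 13, 15, 16}.

1,2,4,8,9,13,15,16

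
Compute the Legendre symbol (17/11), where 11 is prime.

-1

First reduce: 17 ≡ 6 (mod 11).
Pull out 2: since 11 ≡ 3 (mod 8), (2/11) = -1.
Reciprocity: 3 ≡ 3 and 11 ≡ 3 (mod 4), so (3/11) = −(11/3).
Reduce top mod 3: now compute (2/3).
Pull out 2: since 3 ≡ 3 (mod 8), (2/3) = -1.
Reached (1/3) = 1. Collecting the sign flips along the way, the symbol is -1.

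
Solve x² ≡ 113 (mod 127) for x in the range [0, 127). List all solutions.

Since 127 ≡ 3 (mod 4), a square root of 113 is 113^((127+1)/4) = 113^32 mod 127.
Repeated squaring: 113^2≡69, 113^4≡62, 113^8≡34, 113^16≡13, 113^32≡42 (mod 127).
113^32 = 113^(32) ≡ 42 (mod 127).
Check: 42² = 1764 ≡ 113 (mod 127). The two roots are 42 and 85.

42, 85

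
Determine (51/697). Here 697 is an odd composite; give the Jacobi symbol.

Reciprocity: 51 ≡ 3 and 697 ≡ 1 (mod 4), so (51/697) = +(697/51).
Reduce top mod 51: now compute (34/51).
Pull out 2: since 51 ≡ 3 (mod 8), (2/51) = -1.
Reciprocity: 17 ≡ 1 and 51 ≡ 3 (mod 4), so (17/51) = +(51/17).
Reduce top mod 17: now compute (0/17).
Top reduces to 0: gcd > 1, so the symbol is 0.

0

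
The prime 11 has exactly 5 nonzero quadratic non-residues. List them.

Square k = 1,…,5 (k and 11−k give the same square):
1²=1, 2²=4, 3²=9, 4²≡5, 5²≡3 (mod 11).
The residues are {1, 3, 4, 5, 9}; the non-residues are the remaining 5 nonzero classes.

2,6,7,8,10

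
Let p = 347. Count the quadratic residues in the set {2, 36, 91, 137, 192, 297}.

(2/347) = -1 → non-residue.
(36/347) = +1 → QR.
(91/347) = -1 → non-residue.
(137/347) = +1 → QR.
(192/347) = +1 → QR.
(297/347) = +1 → QR.
Total quadratic residues among the 6: 4.

4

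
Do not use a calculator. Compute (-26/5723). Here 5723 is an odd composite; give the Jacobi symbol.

1

First reduce: -26 ≡ 5697 (mod 5723).
Reciprocity: 5697 ≡ 1 and 5723 ≡ 3 (mod 4), so (5697/5723) = +(5723/5697).
Reduce top mod 5697: now compute (26/5697).
Pull out 2: since 5697 ≡ 1 (mod 8), (2/5697) = +1.
Reciprocity: 13 ≡ 1 and 5697 ≡ 1 (mod 4), so (13/5697) = +(5697/13).
Reduce top mod 13: now compute (3/13).
Reciprocity: 3 ≡ 3 and 13 ≡ 1 (mod 4), so (3/13) = +(13/3).
Reduce top mod 3: now compute (1/3).
Reached (1/3) = 1. Collecting the sign flips along the way, the symbol is +1.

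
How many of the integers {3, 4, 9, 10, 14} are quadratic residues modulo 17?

(3/17) = -1 → non-residue.
(4/17) = +1 → QR.
(9/17) = +1 → QR.
(10/17) = -1 → non-residue.
(14/17) = -1 → non-residue.
Total quadratic residues among the 5: 2.

2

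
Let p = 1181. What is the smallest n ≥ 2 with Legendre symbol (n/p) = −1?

(2/1181) = −1, so 2 is the smallest positive non-residue mod 1181.

2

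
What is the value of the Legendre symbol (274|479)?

Euler's criterion: (274/479) ≡ 274^239 (mod 479).
274^2 ≡ 352 (mod 479)
274^4 ≡ 322 (mod 479)
274^8 ≡ 220 (mod 479)
274^16 ≡ 21 (mod 479)
274^32 ≡ 441 (mod 479)
274^64 ≡ 7 (mod 479)
274^128 ≡ 49 (mod 479)
274^239 = 274^(128+64+32+8+4+2+1) ≡ 1 (mod 479).
Result is 1, so (274/479) = 1.

1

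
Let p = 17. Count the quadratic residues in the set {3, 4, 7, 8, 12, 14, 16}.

(3/17) = -1 → non-residue.
(4/17) = +1 → QR.
(7/17) = -1 → non-residue.
(8/17) = +1 → QR.
(12/17) = -1 → non-residue.
(14/17) = -1 → non-residue.
(16/17) = +1 → QR.
Total quadratic residues among the 7: 3.

3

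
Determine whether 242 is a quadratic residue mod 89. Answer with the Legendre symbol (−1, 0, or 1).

First reduce: 242 ≡ 64 (mod 89).
Pull out 2^6: since 89 ≡ 1 (mod 8), (2/89) = +1, so (2/89)^6 = +1.
Reached (1/89) = 1. Collecting the sign flips along the way, the symbol is +1.

1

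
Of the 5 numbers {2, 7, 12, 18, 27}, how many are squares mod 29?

(2/29) = -1 → non-residue.
(7/29) = +1 → QR.
(12/29) = -1 → non-residue.
(18/29) = -1 → non-residue.
(27/29) = -1 → non-residue.
Total quadratic residues among the 5: 1.

1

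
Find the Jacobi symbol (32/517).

Pull out 2^5: since 517 ≡ 5 (mod 8), (2/517) = -1, so (2/517)^5 = -1.
Reached (1/517) = 1. Collecting the sign flips along the way, the symbol is -1.

-1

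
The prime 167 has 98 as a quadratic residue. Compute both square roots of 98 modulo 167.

76, 91

Since 167 ≡ 3 (mod 4), a square root of 98 is 98^((167+1)/4) = 98^42 mod 167.
Repeated squaring: 98^2≡85, 98^4≡44, 98^8≡99, 98^16≡115, 98^32≡32 (mod 167).
98^42 = 98^(32+8+2) ≡ 76 (mod 167).
Check: 76² = 5776 ≡ 98 (mod 167). The two roots are 76 and 91.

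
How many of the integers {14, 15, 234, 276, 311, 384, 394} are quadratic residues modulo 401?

4

(14/401) = +1 → QR.
(15/401) = -1 → non-residue.
(234/401) = -1 → non-residue.
(276/401) = +1 → QR.
(311/401) = +1 → QR.
(384/401) = -1 → non-residue.
(394/401) = +1 → QR.
Total quadratic residues among the 7: 4.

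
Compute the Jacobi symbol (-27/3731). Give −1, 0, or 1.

First reduce: -27 ≡ 3704 (mod 3731).
Pull out 2^3: since 3731 ≡ 3 (mod 8), (2/3731) = -1, so (2/3731)^3 = -1.
Reciprocity: 463 ≡ 3 and 3731 ≡ 3 (mod 4), so (463/3731) = −(3731/463).
Reduce top mod 463: now compute (27/463).
Reciprocity: 27 ≡ 3 and 463 ≡ 3 (mod 4), so (27/463) = −(463/27).
Reduce top mod 27: now compute (4/27).
Pull out 2^2: since 27 ≡ 3 (mod 8), (2/27) = -1, so (2/27)^2 = +1.
Reached (1/27) = 1. Collecting the sign flips along the way, the symbol is -1.

-1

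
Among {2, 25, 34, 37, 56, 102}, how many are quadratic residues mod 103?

4

(2/103) = +1 → QR.
(25/103) = +1 → QR.
(34/103) = +1 → QR.
(37/103) = -1 → non-residue.
(56/103) = +1 → QR.
(102/103) = -1 → non-residue.
Total quadratic residues among the 6: 4.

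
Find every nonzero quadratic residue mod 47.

Square k = 1,…,23 (k and 47−k give the same square):
1²=1, 2²=4, 3²=9, 4²=16, 5²=25, 6²=36, 7²≡2, 8²≡17, 9²≡34, 10²≡6, 11²≡27, 12²≡3, 13²≡28, 14²≡8, 15²≡37, 16²≡21, 17²≡7, 18²≡42, 19²≡32, 20²≡24, 21²≡18, 22²≡14, 23²≡12 (mod 47).
So the quadratic residues mod 47 are {1, 2, 3, 4, 6, 7, 8, 9, 12, 14, 16, 17, 18, 21, 24, 25, 27, 28, 32, 34, 36, 37, 42}.

1 2 3 4 6 7 8 9 12 14 16 17 18 21 24 25 27 28 32 34 36 37 42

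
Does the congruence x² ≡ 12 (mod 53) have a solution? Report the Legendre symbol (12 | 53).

Pull out 2^2: since 53 ≡ 5 (mod 8), (2/53) = -1, so (2/53)^2 = +1.
Reciprocity: 3 ≡ 3 and 53 ≡ 1 (mod 4), so (3/53) = +(53/3).
Reduce top mod 3: now compute (2/3).
Pull out 2: since 3 ≡ 3 (mod 8), (2/3) = -1.
Reached (1/3) = 1. Collecting the sign flips along the way, the symbol is -1.

-1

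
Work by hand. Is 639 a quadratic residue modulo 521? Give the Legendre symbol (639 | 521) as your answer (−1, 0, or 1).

First reduce: 639 ≡ 118 (mod 521).
Pull out 2: since 521 ≡ 1 (mod 8), (2/521) = +1.
Reciprocity: 59 ≡ 3 and 521 ≡ 1 (mod 4), so (59/521) = +(521/59).
Reduce top mod 59: now compute (49/59).
Reciprocity: 49 ≡ 1 and 59 ≡ 3 (mod 4), so (49/59) = +(59/49).
Reduce top mod 49: now compute (10/49).
Pull out 2: since 49 ≡ 1 (mod 8), (2/49) = +1.
Reciprocity: 5 ≡ 1 and 49 ≡ 1 (mod 4), so (5/49) = +(49/5).
Reduce top mod 5: now compute (4/5).
Pull out 2^2: since 5 ≡ 5 (mod 8), (2/5) = -1, so (2/5)^2 = +1.
Reached (1/5) = 1. Collecting the sign flips along the way, the symbol is +1.

1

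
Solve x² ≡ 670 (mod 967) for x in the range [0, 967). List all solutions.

301, 666

Since 967 ≡ 3 (mod 4), a square root of 670 is 670^((967+1)/4) = 670^242 mod 967.
Repeated squaring: 670^2≡212, 670^4≡462, 670^8≡704, 670^16≡512, 670^32≡87, 670^64≡800, 670^128≡813 (mod 967).
670^242 = 670^(128+64+32+16+2) ≡ 301 (mod 967).
Check: 301² = 90601 ≡ 670 (mod 967). The two roots are 301 and 666.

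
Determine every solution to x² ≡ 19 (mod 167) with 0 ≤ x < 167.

Since 167 ≡ 3 (mod 4), a square root of 19 is 19^((167+1)/4) = 19^42 mod 167.
Repeated squaring: 19^2≡27, 19^4≡61, 19^8≡47, 19^16≡38, 19^32≡108 (mod 167).
19^42 = 19^(32+8+2) ≡ 112 (mod 167).
Check: 112² = 12544 ≡ 19 (mod 167). The two roots are 55 and 112.

55, 112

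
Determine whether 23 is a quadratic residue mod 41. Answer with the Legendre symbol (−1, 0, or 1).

1

Euler's criterion: (23/41) ≡ 23^20 (mod 41).
23^2 ≡ 37 (mod 41)
23^4 ≡ 16 (mod 41)
23^8 ≡ 10 (mod 41)
23^16 ≡ 18 (mod 41)
23^20 = 23^(16+4) ≡ 1 (mod 41).
Result is 1, so (23/41) = 1.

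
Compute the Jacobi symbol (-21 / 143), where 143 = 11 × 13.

-1

First reduce: -21 ≡ 122 (mod 143).
Pull out 2: since 143 ≡ 7 (mod 8), (2/143) = +1.
Reciprocity: 61 ≡ 1 and 143 ≡ 3 (mod 4), so (61/143) = +(143/61).
Reduce top mod 61: now compute (21/61).
Reciprocity: 21 ≡ 1 and 61 ≡ 1 (mod 4), so (21/61) = +(61/21).
Reduce top mod 21: now compute (19/21).
Reciprocity: 19 ≡ 3 and 21 ≡ 1 (mod 4), so (19/21) = +(21/19).
Reduce top mod 19: now compute (2/19).
Pull out 2: since 19 ≡ 3 (mod 8), (2/19) = -1.
Reached (1/19) = 1. Collecting the sign flips along the way, the symbol is -1.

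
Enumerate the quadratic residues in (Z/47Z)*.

1, 2, 3, 4, 6, 7, 8, 9, 12, 14, 16, 17, 18, 21, 24, 25, 27, 28, 32, 34, 36, 37, 42

Square k = 1,…,23 (k and 47−k give the same square):
1²=1, 2²=4, 3²=9, 4²=16, 5²=25, 6²=36, 7²≡2, 8²≡17, 9²≡34, 10²≡6, 11²≡27, 12²≡3, 13²≡28, 14²≡8, 15²≡37, 16²≡21, 17²≡7, 18²≡42, 19²≡32, 20²≡24, 21²≡18, 22²≡14, 23²≡12 (mod 47).
So the quadratic residues mod 47 are {1, 2, 3, 4, 6, 7, 8, 9, 12, 14, 16, 17, 18, 21, 24, 25, 27, 28, 32, 34, 36, 37, 42}.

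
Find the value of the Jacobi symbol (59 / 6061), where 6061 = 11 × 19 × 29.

Reciprocity: 59 ≡ 3 and 6061 ≡ 1 (mod 4), so (59/6061) = +(6061/59).
Reduce top mod 59: now compute (43/59).
Reciprocity: 43 ≡ 3 and 59 ≡ 3 (mod 4), so (43/59) = −(59/43).
Reduce top mod 43: now compute (16/43).
Pull out 2^4: since 43 ≡ 3 (mod 8), (2/43) = -1, so (2/43)^4 = +1.
Reached (1/43) = 1. Collecting the sign flips along the way, the symbol is -1.

-1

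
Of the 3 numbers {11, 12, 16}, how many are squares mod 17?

(11/17) = -1 → non-residue.
(12/17) = -1 → non-residue.
(16/17) = +1 → QR.
Total quadratic residues among the 3: 1.

1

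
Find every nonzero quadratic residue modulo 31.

Square k = 1,…,15 (k and 31−k give the same square):
1²=1, 2²=4, 3²=9, 4²=16, 5²=25, 6²≡5, 7²≡18, 8²≡2, 9²≡19, 10²≡7, 11²≡28, 12²≡20, 13²≡14, 14²≡10, 15²≡8 (mod 31).
So the quadratic residues mod 31 are {1, 2, 4, 5, 7, 8, 9, 10, 14, 16, 18, 19, 20, 25, 28}.

1,2,4,5,7,8,9,10,14,16,18,19,20,25,28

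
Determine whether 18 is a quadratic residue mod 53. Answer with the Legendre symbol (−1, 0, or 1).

-1

Euler's criterion: (18/53) ≡ 18^26 (mod 53).
18^2 ≡ 6 (mod 53)
18^4 ≡ 36 (mod 53)
18^8 ≡ 24 (mod 53)
18^16 ≡ 46 (mod 53)
18^26 = 18^(16+8+2) ≡ 52 (mod 53).
Result is 52 ≡ −1, so (18/53) = −1.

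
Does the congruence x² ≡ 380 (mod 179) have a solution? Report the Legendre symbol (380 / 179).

1

First reduce: 380 ≡ 22 (mod 179).
Pull out 2: since 179 ≡ 3 (mod 8), (2/179) = -1.
Reciprocity: 11 ≡ 3 and 179 ≡ 3 (mod 4), so (11/179) = −(179/11).
Reduce top mod 11: now compute (3/11).
Reciprocity: 3 ≡ 3 and 11 ≡ 3 (mod 4), so (3/11) = −(11/3).
Reduce top mod 3: now compute (2/3).
Pull out 2: since 3 ≡ 3 (mod 8), (2/3) = -1.
Reached (1/3) = 1. Collecting the sign flips along the way, the symbol is +1.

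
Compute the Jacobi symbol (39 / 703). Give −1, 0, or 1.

-1

Reciprocity: 39 ≡ 3 and 703 ≡ 3 (mod 4), so (39/703) = −(703/39).
Reduce top mod 39: now compute (1/39).
Reached (1/39) = 1. Collecting the sign flips along the way, the symbol is -1.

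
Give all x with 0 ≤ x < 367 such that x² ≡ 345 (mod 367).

Since 367 ≡ 3 (mod 4), a square root of 345 is 345^((367+1)/4) = 345^92 mod 367.
Repeated squaring: 345^2≡117, 345^4≡110, 345^8≡356, 345^16≡121, 345^32≡328, 345^64≡53 (mod 367).
345^92 = 345^(64+16+8+4) ≡ 118 (mod 367).
Check: 118² = 13924 ≡ 345 (mod 367). The two roots are 118 and 249.

118, 249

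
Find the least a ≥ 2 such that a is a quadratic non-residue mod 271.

3

(2/271) = +1, so 2 is a residue.
(3/271) = −1, so 3 is the smallest positive non-residue mod 271.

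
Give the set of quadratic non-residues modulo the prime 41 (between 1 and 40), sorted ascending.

3, 6, 7, 11, 12, 13, 14, 15, 17, 19, 22, 24, 26, 27, 28, 29, 30, 34, 35, 38

Square k = 1,…,20 (k and 41−k give the same square):
1²=1, 2²=4, 3²=9, 4²=16, 5²=25, 6²=36, 7²≡8, 8²≡23, 9²≡40, 10²≡18, 11²≡39, 12²≡21, 13²≡5, 14²≡32, 15²≡20, 16²≡10, 17²≡2, 18²≡37, 19²≡33, 20²≡31 (mod 41).
The residues are {1, 2, 4, 5, 8, 9, 10, 16, 18, 20, 21, 23, 25, 31, 32, 33, 36, 37, 39, 40}; the non-residues are the remaining 20 nonzero classes.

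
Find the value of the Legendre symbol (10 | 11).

Pull out 2: since 11 ≡ 3 (mod 8), (2/11) = -1.
Reciprocity: 5 ≡ 1 and 11 ≡ 3 (mod 4), so (5/11) = +(11/5).
Reduce top mod 5: now compute (1/5).
Reached (1/5) = 1. Collecting the sign flips along the way, the symbol is -1.

-1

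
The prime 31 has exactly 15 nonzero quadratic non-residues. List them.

3, 6, 11, 12, 13, 15, 17, 21, 22, 23, 24, 26, 27, 29, 30

Square k = 1,…,15 (k and 31−k give the same square):
1²=1, 2²=4, 3²=9, 4²=16, 5²=25, 6²≡5, 7²≡18, 8²≡2, 9²≡19, 10²≡7, 11²≡28, 12²≡20, 13²≡14, 14²≡10, 15²≡8 (mod 31).
The residues are {1, 2, 4, 5, 7, 8, 9, 10, 14, 16, 18, 19, 20, 25, 28}; the non-residues are the remaining 15 nonzero classes.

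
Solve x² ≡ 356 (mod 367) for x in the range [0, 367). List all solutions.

Since 367 ≡ 3 (mod 4), a square root of 356 is 356^((367+1)/4) = 356^92 mod 367.
Repeated squaring: 356^2≡121, 356^4≡328, 356^8≡53, 356^16≡240, 356^32≡348, 356^64≡361 (mod 367).
356^92 = 356^(64+16+8+4) ≡ 110 (mod 367).
Check: 110² = 12100 ≡ 356 (mod 367). The two roots are 110 and 257.

110, 257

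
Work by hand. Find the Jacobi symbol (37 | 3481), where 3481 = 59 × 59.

1

Reciprocity: 37 ≡ 1 and 3481 ≡ 1 (mod 4), so (37/3481) = +(3481/37).
Reduce top mod 37: now compute (3/37).
Reciprocity: 3 ≡ 3 and 37 ≡ 1 (mod 4), so (3/37) = +(37/3).
Reduce top mod 3: now compute (1/3).
Reached (1/3) = 1. Collecting the sign flips along the way, the symbol is +1.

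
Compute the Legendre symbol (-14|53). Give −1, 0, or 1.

-1

First reduce: -14 ≡ 39 (mod 53).
Reciprocity: 39 ≡ 3 and 53 ≡ 1 (mod 4), so (39/53) = +(53/39).
Reduce top mod 39: now compute (14/39).
Pull out 2: since 39 ≡ 7 (mod 8), (2/39) = +1.
Reciprocity: 7 ≡ 3 and 39 ≡ 3 (mod 4), so (7/39) = −(39/7).
Reduce top mod 7: now compute (4/7).
Pull out 2^2: since 7 ≡ 7 (mod 8), (2/7) = +1, so (2/7)^2 = +1.
Reached (1/7) = 1. Collecting the sign flips along the way, the symbol is -1.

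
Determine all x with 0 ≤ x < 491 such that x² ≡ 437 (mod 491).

Since 491 ≡ 3 (mod 4), a square root of 437 is 437^((491+1)/4) = 437^123 mod 491.
Repeated squaring: 437^2≡461, 437^4≡409, 437^8≡341, 437^16≡405, 437^32≡31, 437^64≡470 (mod 491).
437^123 = 437^(64+32+16+8+2+1) ≡ 49 (mod 491).
Check: 49² = 2401 ≡ 437 (mod 491). The two roots are 49 and 442.

49, 442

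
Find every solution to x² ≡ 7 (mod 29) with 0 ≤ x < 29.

29 ≡ 1 (mod 4), so we find a root by search.
Trying successive values, 6² = 36 ≡ 7 (mod 29). The other root is 29 − 6 = 23.

6, 23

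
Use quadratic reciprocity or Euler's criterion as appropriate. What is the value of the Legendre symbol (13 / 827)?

-1

Reciprocity: 13 ≡ 1 and 827 ≡ 3 (mod 4), so (13/827) = +(827/13).
Reduce top mod 13: now compute (8/13).
Pull out 2^3: since 13 ≡ 5 (mod 8), (2/13) = -1, so (2/13)^3 = -1.
Reached (1/13) = 1. Collecting the sign flips along the way, the symbol is -1.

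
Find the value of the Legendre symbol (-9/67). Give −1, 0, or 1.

-1

First reduce: -9 ≡ 58 (mod 67).
Pull out 2: since 67 ≡ 3 (mod 8), (2/67) = -1.
Reciprocity: 29 ≡ 1 and 67 ≡ 3 (mod 4), so (29/67) = +(67/29).
Reduce top mod 29: now compute (9/29).
Reciprocity: 9 ≡ 1 and 29 ≡ 1 (mod 4), so (9/29) = +(29/9).
Reduce top mod 9: now compute (2/9).
Pull out 2: since 9 ≡ 1 (mod 8), (2/9) = +1.
Reached (1/9) = 1. Collecting the sign flips along the way, the symbol is -1.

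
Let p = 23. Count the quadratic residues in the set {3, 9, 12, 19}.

3

(3/23) = +1 → QR.
(9/23) = +1 → QR.
(12/23) = +1 → QR.
(19/23) = -1 → non-residue.
Total quadratic residues among the 4: 3.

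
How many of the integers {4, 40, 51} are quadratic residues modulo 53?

(4/53) = +1 → QR.
(40/53) = +1 → QR.
(51/53) = -1 → non-residue.
Total quadratic residues among the 3: 2.

2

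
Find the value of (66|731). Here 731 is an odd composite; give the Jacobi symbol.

Pull out 2: since 731 ≡ 3 (mod 8), (2/731) = -1.
Reciprocity: 33 ≡ 1 and 731 ≡ 3 (mod 4), so (33/731) = +(731/33).
Reduce top mod 33: now compute (5/33).
Reciprocity: 5 ≡ 1 and 33 ≡ 1 (mod 4), so (5/33) = +(33/5).
Reduce top mod 5: now compute (3/5).
Reciprocity: 3 ≡ 3 and 5 ≡ 1 (mod 4), so (3/5) = +(5/3).
Reduce top mod 3: now compute (2/3).
Pull out 2: since 3 ≡ 3 (mod 8), (2/3) = -1.
Reached (1/3) = 1. Collecting the sign flips along the way, the symbol is +1.

1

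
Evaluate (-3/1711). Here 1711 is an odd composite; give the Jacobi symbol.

1

First reduce: -3 ≡ 1708 (mod 1711).
Pull out 2^2: since 1711 ≡ 7 (mod 8), (2/1711) = +1, so (2/1711)^2 = +1.
Reciprocity: 427 ≡ 3 and 1711 ≡ 3 (mod 4), so (427/1711) = −(1711/427).
Reduce top mod 427: now compute (3/427).
Reciprocity: 3 ≡ 3 and 427 ≡ 3 (mod 4), so (3/427) = −(427/3).
Reduce top mod 3: now compute (1/3).
Reached (1/3) = 1. Collecting the sign flips along the way, the symbol is +1.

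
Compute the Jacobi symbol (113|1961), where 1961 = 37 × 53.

-1

Reciprocity: 113 ≡ 1 and 1961 ≡ 1 (mod 4), so (113/1961) = +(1961/113).
Reduce top mod 113: now compute (40/113).
Pull out 2^3: since 113 ≡ 1 (mod 8), (2/113) = +1, so (2/113)^3 = +1.
Reciprocity: 5 ≡ 1 and 113 ≡ 1 (mod 4), so (5/113) = +(113/5).
Reduce top mod 5: now compute (3/5).
Reciprocity: 3 ≡ 3 and 5 ≡ 1 (mod 4), so (3/5) = +(5/3).
Reduce top mod 3: now compute (2/3).
Pull out 2: since 3 ≡ 3 (mod 8), (2/3) = -1.
Reached (1/3) = 1. Collecting the sign flips along the way, the symbol is -1.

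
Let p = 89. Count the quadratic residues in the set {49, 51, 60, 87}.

2

(49/89) = +1 → QR.
(51/89) = -1 → non-residue.
(60/89) = -1 → non-residue.
(87/89) = +1 → QR.
Total quadratic residues among the 4: 2.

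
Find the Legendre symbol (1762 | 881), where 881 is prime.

First reduce: 1762 ≡ 0 (mod 881).
Top reduces to 0: gcd > 1, so the symbol is 0.

0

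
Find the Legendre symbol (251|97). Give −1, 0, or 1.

First reduce: 251 ≡ 57 (mod 97).
Reciprocity: 57 ≡ 1 and 97 ≡ 1 (mod 4), so (57/97) = +(97/57).
Reduce top mod 57: now compute (40/57).
Pull out 2^3: since 57 ≡ 1 (mod 8), (2/57) = +1, so (2/57)^3 = +1.
Reciprocity: 5 ≡ 1 and 57 ≡ 1 (mod 4), so (5/57) = +(57/5).
Reduce top mod 5: now compute (2/5).
Pull out 2: since 5 ≡ 5 (mod 8), (2/5) = -1.
Reached (1/5) = 1. Collecting the sign flips along the way, the symbol is -1.

-1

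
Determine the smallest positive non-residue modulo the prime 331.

2

(2/331) = −1, so 2 is the smallest positive non-residue mod 331.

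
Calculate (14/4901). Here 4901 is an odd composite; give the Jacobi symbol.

Pull out 2: since 4901 ≡ 5 (mod 8), (2/4901) = -1.
Reciprocity: 7 ≡ 3 and 4901 ≡ 1 (mod 4), so (7/4901) = +(4901/7).
Reduce top mod 7: now compute (1/7).
Reached (1/7) = 1. Collecting the sign flips along the way, the symbol is -1.

-1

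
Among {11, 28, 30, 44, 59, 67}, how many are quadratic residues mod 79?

(11/79) = +1 → QR.
(28/79) = -1 → non-residue.
(30/79) = -1 → non-residue.
(44/79) = +1 → QR.
(59/79) = -1 → non-residue.
(67/79) = +1 → QR.
Total quadratic residues among the 6: 3.

3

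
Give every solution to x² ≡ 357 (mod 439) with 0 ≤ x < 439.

75, 364

Since 439 ≡ 3 (mod 4), a square root of 357 is 357^((439+1)/4) = 357^110 mod 439.
Repeated squaring: 357^2≡139, 357^4≡5, 357^8≡25, 357^16≡186, 357^32≡354, 357^64≡201 (mod 439).
357^110 = 357^(64+32+8+4+2) ≡ 364 (mod 439).
Check: 364² = 132496 ≡ 357 (mod 439). The two roots are 75 and 364.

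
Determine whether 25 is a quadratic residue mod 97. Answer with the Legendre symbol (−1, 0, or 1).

1

Euler's criterion: (25/97) ≡ 25^48 (mod 97).
25^2 ≡ 43 (mod 97)
25^4 ≡ 6 (mod 97)
25^8 ≡ 36 (mod 97)
25^16 ≡ 35 (mod 97)
25^32 ≡ 61 (mod 97)
25^48 = 25^(32+16) ≡ 1 (mod 97).
Result is 1, so (25/97) = 1.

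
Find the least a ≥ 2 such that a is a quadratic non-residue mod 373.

2

(2/373) = −1, so 2 is the smallest positive non-residue mod 373.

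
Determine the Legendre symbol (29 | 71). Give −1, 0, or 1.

Reciprocity: 29 ≡ 1 and 71 ≡ 3 (mod 4), so (29/71) = +(71/29).
Reduce top mod 29: now compute (13/29).
Reciprocity: 13 ≡ 1 and 29 ≡ 1 (mod 4), so (13/29) = +(29/13).
Reduce top mod 13: now compute (3/13).
Reciprocity: 3 ≡ 3 and 13 ≡ 1 (mod 4), so (3/13) = +(13/3).
Reduce top mod 3: now compute (1/3).
Reached (1/3) = 1. Collecting the sign flips along the way, the symbol is +1.

1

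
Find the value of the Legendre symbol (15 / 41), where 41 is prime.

Reciprocity: 15 ≡ 3 and 41 ≡ 1 (mod 4), so (15/41) = +(41/15).
Reduce top mod 15: now compute (11/15).
Reciprocity: 11 ≡ 3 and 15 ≡ 3 (mod 4), so (11/15) = −(15/11).
Reduce top mod 11: now compute (4/11).
Pull out 2^2: since 11 ≡ 3 (mod 8), (2/11) = -1, so (2/11)^2 = +1.
Reached (1/11) = 1. Collecting the sign flips along the way, the symbol is -1.

-1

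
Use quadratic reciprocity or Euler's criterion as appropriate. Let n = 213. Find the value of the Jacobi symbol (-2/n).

-1

First reduce: -2 ≡ 211 (mod 213).
Reciprocity: 211 ≡ 3 and 213 ≡ 1 (mod 4), so (211/213) = +(213/211).
Reduce top mod 211: now compute (2/211).
Pull out 2: since 211 ≡ 3 (mod 8), (2/211) = -1.
Reached (1/211) = 1. Collecting the sign flips along the way, the symbol is -1.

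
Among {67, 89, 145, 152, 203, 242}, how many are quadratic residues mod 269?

4

(67/269) = +1 → QR.
(89/269) = +1 → QR.
(145/269) = -1 → non-residue.
(152/269) = +1 → QR.
(203/269) = +1 → QR.
(242/269) = -1 → non-residue.
Total quadratic residues among the 6: 4.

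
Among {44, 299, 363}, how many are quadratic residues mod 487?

1

(44/487) = -1 → non-residue.
(299/487) = +1 → QR.
(363/487) = -1 → non-residue.
Total quadratic residues among the 3: 1.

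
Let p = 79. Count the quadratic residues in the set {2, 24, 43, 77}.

(2/79) = +1 → QR.
(24/79) = -1 → non-residue.
(43/79) = -1 → non-residue.
(77/79) = -1 → non-residue.
Total quadratic residues among the 4: 1.

1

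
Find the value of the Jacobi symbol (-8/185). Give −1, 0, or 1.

First reduce: -8 ≡ 177 (mod 185).
Reciprocity: 177 ≡ 1 and 185 ≡ 1 (mod 4), so (177/185) = +(185/177).
Reduce top mod 177: now compute (8/177).
Pull out 2^3: since 177 ≡ 1 (mod 8), (2/177) = +1, so (2/177)^3 = +1.
Reached (1/177) = 1. Collecting the sign flips along the way, the symbol is +1.

1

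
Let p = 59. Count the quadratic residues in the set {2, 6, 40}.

(2/59) = -1 → non-residue.
(6/59) = -1 → non-residue.
(40/59) = -1 → non-residue.
Total quadratic residues among the 3: 0.

0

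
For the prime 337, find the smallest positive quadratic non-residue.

5

(2/337) = +1, so 2 is a residue.
(3/337) = +1, so 3 is a residue.
(4/337) = +1, so 4 is a residue.
(5/337) = −1, so 5 is the smallest positive non-residue mod 337.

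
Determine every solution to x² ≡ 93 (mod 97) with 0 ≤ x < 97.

44, 53

97 ≡ 1 (mod 4), so we find a root by search.
Trying successive values, 44² = 1936 ≡ 93 (mod 97). The other root is 97 − 44 = 53.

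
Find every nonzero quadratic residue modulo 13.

Square k = 1,…,6 (k and 13−k give the same square):
1²=1, 2²=4, 3²=9, 4²≡3, 5²≡12, 6²≡10 (mod 13).
So the quadratic residues mod 13 are {1, 3, 4, 9, 10, 12}.

1 3 4 9 10 12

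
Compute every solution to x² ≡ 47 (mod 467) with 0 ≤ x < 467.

72, 395

Since 467 ≡ 3 (mod 4), a square root of 47 is 47^((467+1)/4) = 47^117 mod 467.
Repeated squaring: 47^2≡341, 47^4≡465, 47^8≡4, 47^16≡16, 47^32≡256, 47^64≡156 (mod 467).
47^117 = 47^(64+32+16+4+1) ≡ 395 (mod 467).
Check: 395² = 156025 ≡ 47 (mod 467). The two roots are 72 and 395.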